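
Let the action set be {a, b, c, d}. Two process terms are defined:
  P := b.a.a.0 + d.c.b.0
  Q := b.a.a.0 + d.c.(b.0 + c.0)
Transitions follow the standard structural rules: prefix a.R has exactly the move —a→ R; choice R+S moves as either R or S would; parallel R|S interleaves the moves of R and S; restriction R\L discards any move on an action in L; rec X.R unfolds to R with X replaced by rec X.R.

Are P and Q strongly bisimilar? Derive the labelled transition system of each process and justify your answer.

P's transition system — 6 states:
  m0 = b.a.a.0 + d.c.b.0 :: ··b··> m1, ··d··> m2
  m1 = a.a.0 :: ··a··> m3
  m2 = c.b.0 :: ··c··> m4
  m3 = a.0 :: ··a··> m5
  m4 = b.0 :: ··b··> m5
  m5 = 0 :: stopped
Q's transition system — 6 states:
  n0 = b.a.a.0 + d.c.(b.0 + c.0) :: ··b··> n1, ··d··> n2
  n1 = a.a.0 :: ··a··> n3
  n2 = c.(b.0 + c.0) :: ··c··> n4
  n3 = a.0 :: ··a··> n5
  n4 = b.0 + c.0 :: ··b··> n5, ··c··> n5
  n5 = 0 :: stopped
Coarsest stable partition (strong bisimilarity classes):
  B0 = {m0}
  B1 = {m2}
  B2 = {m4}
  B3 = {m5, n5}
  B4 = {m1, n1}
  B5 = {m3, n3}
  B6 = {n0}
  B7 = {n2}
  B8 = {n4}
m0 ∈ B0, n0 ∈ B6 → different blocks

P ≁ Q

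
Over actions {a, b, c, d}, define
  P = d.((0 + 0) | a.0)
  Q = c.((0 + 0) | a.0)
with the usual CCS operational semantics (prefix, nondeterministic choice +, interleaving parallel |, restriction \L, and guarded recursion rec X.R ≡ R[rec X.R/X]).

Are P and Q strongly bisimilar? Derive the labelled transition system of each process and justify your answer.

not bisimilar

Reachable graph of P (3 states):
  p0 = d.((0 + 0) | a.0) | ··d··> p1
  p1 = (0 + 0) | a.0 | ··a··> p2
  p2 = (0 + 0) | 0 | deadlocked
Reachable graph of Q (3 states):
  q0 = c.((0 + 0) | a.0) | ··c··> q1
  q1 = (0 + 0) | a.0 | ··a··> q2
  q2 = (0 + 0) | 0 | deadlocked
Partition-refinement fixed point:
  B0 = {p0}
  B1 = {p1, q1}
  B2 = {p2, q2}
  B3 = {q0}
p0 ∈ B0, q0 ∈ B3 → different blocks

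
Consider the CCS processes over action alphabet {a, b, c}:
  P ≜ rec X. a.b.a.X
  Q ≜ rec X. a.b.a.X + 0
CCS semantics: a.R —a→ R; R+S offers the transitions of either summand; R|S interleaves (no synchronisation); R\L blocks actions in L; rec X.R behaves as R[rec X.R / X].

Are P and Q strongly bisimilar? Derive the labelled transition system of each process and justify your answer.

Reachable graph of P (3 states):
  m0 = rec X. a.b.a.X ⊢ =a=> m1
  m1 = b.a.(rec X. a.b.a.X) ⊢ =b=> m2
  m2 = a.(rec X. a.b.a.X) ⊢ =a=> m0
Reachable graph of Q (3 states):
  n0 = rec X. a.b.a.X + 0 ⊢ =a=> n1
  n1 = b.a.(rec X. a.b.a.X + 0) ⊢ =b=> n2
  n2 = a.(rec X. a.b.a.X + 0) ⊢ =a=> n0
Bisimilarity quotient blocks:
  B0 = {m0, n0}
  B1 = {m1, n1}
  B2 = {m2, n2}
m0 ∈ B0, n0 ∈ B0 → same block

YES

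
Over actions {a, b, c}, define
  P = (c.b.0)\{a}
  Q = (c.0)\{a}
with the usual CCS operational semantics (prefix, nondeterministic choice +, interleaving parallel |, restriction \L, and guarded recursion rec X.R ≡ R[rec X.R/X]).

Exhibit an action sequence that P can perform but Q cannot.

cb

Reachable graph of P (3 states):
  s0 = (c.b.0)\{a} has moves =c=> s1
  s1 = (b.0)\{a} has moves =b=> s2
  s2 = 0\{a} has moves stopped
Reachable graph of Q (2 states):
  t0 = (c.0)\{a} has moves =c=> t1
  t1 = 0\{a} has moves stopped
Trace ⟨cb⟩ through P, begin at {s0}:
  [1] c ⇒ {s1}
  [2] b ⇒ {s2}
  P completes σ.
Trace ⟨cb⟩ through Q, begin at {t0}:
  [1] c ⇒ {t1}
  [2] b ⇒ no successor for Q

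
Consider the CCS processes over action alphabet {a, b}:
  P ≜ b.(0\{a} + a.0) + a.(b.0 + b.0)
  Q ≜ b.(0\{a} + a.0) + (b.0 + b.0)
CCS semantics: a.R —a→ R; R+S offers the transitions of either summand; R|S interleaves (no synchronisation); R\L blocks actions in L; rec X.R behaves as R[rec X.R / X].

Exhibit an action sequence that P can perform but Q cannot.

LTS(P): 4 reachable states
  s0 = b.(0\{a} + a.0) + a.(b.0 + b.0) | --a--▸ s1, --b--▸ s2
  s1 = b.0 + b.0 | --b--▸ s3
  s2 = 0\{a} + a.0 | --a--▸ s3
  s3 = 0 | stopped
LTS(Q): 3 reachable states
  t0 = b.(0\{a} + a.0) + (b.0 + b.0) | --b--▸ t1, --b--▸ t2
  t1 = 0 | stopped
  t2 = 0\{a} + a.0 | --a--▸ t1
Executing a from P (initial set {s0}):
  after a @ step 1: {s1}
  ✓ P
Executing a from Q (initial set {t0}):
  after a @ step 1: ∅  — Q cannot continue

a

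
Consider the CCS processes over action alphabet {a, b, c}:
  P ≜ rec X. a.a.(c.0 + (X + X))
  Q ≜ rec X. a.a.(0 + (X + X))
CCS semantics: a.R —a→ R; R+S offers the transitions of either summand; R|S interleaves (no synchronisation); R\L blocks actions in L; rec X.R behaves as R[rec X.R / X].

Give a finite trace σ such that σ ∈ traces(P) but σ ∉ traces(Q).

aac

Reachable graph of P (4 states):
  m0 = rec X. a.a.(c.0 + (X + X)) ⊢ =a=> m1
  m1 = a.(c.0 + ((rec X. a.a.(c.0 + (X + X))) + (rec X. a.a.(c.0 + (X + X))))) ⊢ =a=> m2
  m2 = c.0 + ((rec X. a.a.(c.0 + (X + X))) + (rec X. a.a.(c.0 + (X + X)))) ⊢ =a=> m1, =c=> m3
  m3 = 0 ⊢ ∅
Reachable graph of Q (3 states):
  n0 = rec X. a.a.(0 + (X + X)) ⊢ =a=> n1
  n1 = a.(0 + ((rec X. a.a.(0 + (X + X))) + (rec X. a.a.(0 + (X + X))))) ⊢ =a=> n2
  n2 = 0 + ((rec X. a.a.(0 + (X + X))) + (rec X. a.a.(0 + (X + X)))) ⊢ =a=> n1
Trace ⟨aac⟩ through P, begin at {m0}:
  after a @ step 1: {m1}
  after a @ step 2: {m2}
  after c @ step 3: {m3}
  ✓ P
Trace ⟨aac⟩ through Q, begin at {n0}:
  after a @ step 1: {n1}
  after a @ step 2: {n2}
  after c @ step 3: no successor for Q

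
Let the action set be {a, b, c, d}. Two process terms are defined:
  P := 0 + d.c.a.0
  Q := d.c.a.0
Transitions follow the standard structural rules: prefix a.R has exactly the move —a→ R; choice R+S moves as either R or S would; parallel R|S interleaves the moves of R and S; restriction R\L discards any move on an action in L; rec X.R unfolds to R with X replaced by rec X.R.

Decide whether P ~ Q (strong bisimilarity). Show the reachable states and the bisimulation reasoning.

YES

Reachable graph of P (4 states):
  s0 = 0 + d.c.a.0 has moves --d--▸ s1
  s1 = c.a.0 has moves --c--▸ s2
  s2 = a.0 has moves --a--▸ s3
  s3 = 0 has moves ·
Reachable graph of Q (4 states):
  t0 = d.c.a.0 has moves --d--▸ t1
  t1 = c.a.0 has moves --c--▸ t2
  t2 = a.0 has moves --a--▸ t3
  t3 = 0 has moves ·
Partition-refinement fixed point:
  B0 = {s0, t0}
  B1 = {s1, t1}
  B2 = {s2, t2}
  B3 = {s3, t3}
s0 ∈ B0, t0 ∈ B0 → same block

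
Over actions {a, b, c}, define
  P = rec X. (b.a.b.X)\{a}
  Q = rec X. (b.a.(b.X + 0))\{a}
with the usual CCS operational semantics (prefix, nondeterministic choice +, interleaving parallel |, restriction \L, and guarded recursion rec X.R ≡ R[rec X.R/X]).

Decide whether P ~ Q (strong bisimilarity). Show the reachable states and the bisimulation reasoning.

LTS(P): 2 reachable states
  p0 = rec X. (b.a.b.X)\{a} :: -b-> p1
  p1 = (a.b.(rec X. (b.a.b.X)\{a}))\{a} :: deadlocked
LTS(Q): 2 reachable states
  q0 = rec X. (b.a.(b.X + 0))\{a} :: -b-> q1
  q1 = (a.(b.(rec X. (b.a.(b.X + 0))\{a}) + 0))\{a} :: deadlocked
Bisimilarity quotient blocks:
  B0 = {p0, q0}
  B1 = {p1, q1}
p0 ∈ B0, q0 ∈ B0 → same block

P ~ Q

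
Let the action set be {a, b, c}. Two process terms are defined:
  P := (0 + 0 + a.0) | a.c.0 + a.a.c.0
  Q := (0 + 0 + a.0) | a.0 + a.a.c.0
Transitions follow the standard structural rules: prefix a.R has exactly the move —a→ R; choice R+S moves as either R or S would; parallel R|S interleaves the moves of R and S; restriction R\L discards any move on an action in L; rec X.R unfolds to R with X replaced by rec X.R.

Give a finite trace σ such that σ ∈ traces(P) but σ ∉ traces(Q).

ac

P's transition system — 9 states:
  p0 = (0 + 0 + a.0) | a.c.0 + a.a.c.0 ⊢ --a--▸ p1, --a--▸ p2, --a--▸ p3
  p1 = (0 + 0 + a.0) | c.0 ⊢ --a--▸ p4, --c--▸ p5
  p2 = 0 | a.c.0 ⊢ --a--▸ p4
  p3 = a.c.0 ⊢ --a--▸ p6
  p4 = 0 | c.0 ⊢ --c--▸ p7
  p5 = (0 + 0 + a.0) | 0 ⊢ --a--▸ p7
  p6 = c.0 ⊢ --c--▸ p8
  p7 = 0 | 0 ⊢ (no moves)
  p8 = 0 ⊢ (no moves)
Q's transition system — 7 states:
  q0 = (0 + 0 + a.0) | a.0 + a.a.c.0 ⊢ --a--▸ q1, --a--▸ q2, --a--▸ q3
  q1 = (0 + 0 + a.0) | 0 ⊢ --a--▸ q4
  q2 = 0 | a.0 ⊢ --a--▸ q4
  q3 = a.c.0 ⊢ --a--▸ q5
  q4 = 0 | 0 ⊢ (no moves)
  q5 = c.0 ⊢ --c--▸ q6
  q6 = 0 ⊢ (no moves)
Trace ⟨ac⟩ through P, begin at {p0}:
  after a @ step 1: {p1, p2, p3}
  after c @ step 2: {p5}
  — P admits the full trace.
Trace ⟨ac⟩ through Q, begin at {q0}:
  after a @ step 1: {q1, q2, q3}
  after c @ step 2: no successor for Q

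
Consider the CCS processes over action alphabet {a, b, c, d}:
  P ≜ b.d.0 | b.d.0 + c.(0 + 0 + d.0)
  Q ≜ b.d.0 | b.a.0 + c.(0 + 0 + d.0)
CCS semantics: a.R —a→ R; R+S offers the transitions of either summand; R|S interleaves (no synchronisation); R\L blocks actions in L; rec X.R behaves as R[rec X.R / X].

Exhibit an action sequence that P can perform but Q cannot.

bbdd

LTS(P): 11 reachable states
  p0 = b.d.0 | b.d.0 + c.(0 + 0 + d.0) :: =b=> p1, =b=> p2, =c=> p3
  p1 = b.d.0 | d.0 :: =b=> p4, =d=> p5
  p2 = d.0 | b.d.0 :: =b=> p4, =d=> p6
  p3 = 0 + 0 + d.0 :: =d=> p7
  p4 = d.0 | d.0 :: =d=> p8, =d=> p9
  p5 = b.d.0 | 0 :: =b=> p9
  p6 = 0 | b.d.0 :: =b=> p8
  p7 = 0 :: deadlocked
  p8 = 0 | d.0 :: =d=> p10
  p9 = d.0 | 0 :: =d=> p10
  p10 = 0 | 0 :: deadlocked
LTS(Q): 11 reachable states
  q0 = b.d.0 | b.a.0 + c.(0 + 0 + d.0) :: =b=> q1, =b=> q2, =c=> q3
  q1 = b.d.0 | a.0 :: =a=> q4, =b=> q5
  q2 = d.0 | b.a.0 :: =b=> q5, =d=> q6
  q3 = 0 + 0 + d.0 :: =d=> q7
  q4 = b.d.0 | 0 :: =b=> q8
  q5 = d.0 | a.0 :: =a=> q8, =d=> q9
  q6 = 0 | b.a.0 :: =b=> q9
  q7 = 0 :: deadlocked
  q8 = d.0 | 0 :: =d=> q10
  q9 = 0 | a.0 :: =a=> q10
  q10 = 0 | 0 :: deadlocked
Trace ⟨bbdd⟩ through P, begin at {p0}:
  [1] b ⇒ {p1, p2}
  [2] b ⇒ {p4}
  [3] d ⇒ {p8, p9}
  [4] d ⇒ {p10}
  P completes σ.
Trace ⟨bbdd⟩ through Q, begin at {q0}:
  [1] b ⇒ {q1, q2}
  [2] b ⇒ {q5}
  [3] d ⇒ {q9}
  [4] d ⇒ no successor for Q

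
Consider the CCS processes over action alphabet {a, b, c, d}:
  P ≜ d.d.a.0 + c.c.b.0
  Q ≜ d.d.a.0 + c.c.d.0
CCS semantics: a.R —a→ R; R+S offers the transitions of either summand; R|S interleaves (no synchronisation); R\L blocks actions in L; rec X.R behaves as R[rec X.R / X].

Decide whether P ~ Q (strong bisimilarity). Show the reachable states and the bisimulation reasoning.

NO

LTS(P): 6 reachable states
  s0 = d.d.a.0 + c.c.b.0 | =c=> s1, =d=> s2
  s1 = c.b.0 | =c=> s3
  s2 = d.a.0 | =d=> s4
  s3 = b.0 | =b=> s5
  s4 = a.0 | =a=> s5
  s5 = 0 | ·
LTS(Q): 6 reachable states
  t0 = d.d.a.0 + c.c.d.0 | =c=> t1, =d=> t2
  t1 = c.d.0 | =c=> t3
  t2 = d.a.0 | =d=> t4
  t3 = d.0 | =d=> t5
  t4 = a.0 | =a=> t5
  t5 = 0 | ·
Bisimilarity quotient blocks:
  B0 = {s0}
  B1 = {s2, t2}
  B2 = {s4, t4}
  B3 = {s5, t5}
  B4 = {s1}
  B5 = {s3}
  B6 = {t0}
  B7 = {t1}
  B8 = {t3}
s0 ∈ B0, t0 ∈ B6 → different blocks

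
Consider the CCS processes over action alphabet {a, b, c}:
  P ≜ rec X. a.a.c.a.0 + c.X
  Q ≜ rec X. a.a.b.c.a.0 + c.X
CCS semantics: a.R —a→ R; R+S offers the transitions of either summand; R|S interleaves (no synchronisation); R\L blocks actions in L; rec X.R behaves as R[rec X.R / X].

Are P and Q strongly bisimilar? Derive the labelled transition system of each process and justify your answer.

P's transition system — 5 states:
  s0 = rec X. a.a.c.a.0 + c.X → --a--▸ s1, --c--▸ s0
  s1 = a.c.a.0 → --a--▸ s2
  s2 = c.a.0 → --c--▸ s3
  s3 = a.0 → --a--▸ s4
  s4 = 0 → (no moves)
Q's transition system — 6 states:
  t0 = rec X. a.a.b.c.a.0 + c.X → --a--▸ t1, --c--▸ t0
  t1 = a.b.c.a.0 → --a--▸ t2
  t2 = b.c.a.0 → --b--▸ t3
  t3 = c.a.0 → --c--▸ t4
  t4 = a.0 → --a--▸ t5
  t5 = 0 → (no moves)
Partition-refinement fixed point:
  B0 = {s0}
  B1 = {s1}
  B2 = {s2, t3}
  B3 = {s3, t4}
  B4 = {s4, t5}
  B5 = {t0}
  B6 = {t1}
  B7 = {t2}
s0 ∈ B0, t0 ∈ B5 → different blocks

P ≁ Q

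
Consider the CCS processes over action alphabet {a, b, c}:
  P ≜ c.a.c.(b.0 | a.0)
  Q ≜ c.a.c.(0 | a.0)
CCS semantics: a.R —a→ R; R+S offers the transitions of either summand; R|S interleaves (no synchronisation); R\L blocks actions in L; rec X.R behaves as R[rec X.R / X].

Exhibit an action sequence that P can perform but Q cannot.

P's transition system — 7 states:
  u0 = c.a.c.(b.0 | a.0) :: ··c··> u1
  u1 = a.c.(b.0 | a.0) :: ··a··> u2
  u2 = c.(b.0 | a.0) :: ··c··> u3
  u3 = b.0 | a.0 :: ··a··> u4, ··b··> u5
  u4 = b.0 | 0 :: ··b··> u6
  u5 = 0 | a.0 :: ··a··> u6
  u6 = 0 | 0 :: (no moves)
Q's transition system — 5 states:
  v0 = c.a.c.(0 | a.0) :: ··c··> v1
  v1 = a.c.(0 | a.0) :: ··a··> v2
  v2 = c.(0 | a.0) :: ··c··> v3
  v3 = 0 | a.0 :: ··a··> v4
  v4 = 0 | 0 :: (no moves)
Run σ = ⟨cacb⟩ on P: start {u0}
  [1] c ⇒ {u1}
  [2] a ⇒ {u2}
  [3] c ⇒ {u3}
  [4] b ⇒ {u5}
  ✓ P
Run σ = ⟨cacb⟩ on Q: start {v0}
  [1] c ⇒ {v1}
  [2] a ⇒ {v2}
  [3] c ⇒ {v3}
  [4] b ⇒ ∅ (Q stuck)

cacb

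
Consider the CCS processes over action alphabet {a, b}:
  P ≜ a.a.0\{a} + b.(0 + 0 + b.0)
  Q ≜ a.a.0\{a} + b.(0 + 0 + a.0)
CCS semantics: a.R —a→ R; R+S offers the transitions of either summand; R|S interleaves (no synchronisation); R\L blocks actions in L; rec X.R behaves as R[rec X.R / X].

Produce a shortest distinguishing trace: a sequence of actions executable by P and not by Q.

P's transition system — 5 states:
  s0 = a.a.0\{a} + b.(0 + 0 + b.0) | --a--▸ s1, --b--▸ s2
  s1 = a.0\{a} | --a--▸ s3
  s2 = 0 + 0 + b.0 | --b--▸ s4
  s3 = 0\{a} | (no moves)
  s4 = 0 | (no moves)
Q's transition system — 5 states:
  t0 = a.a.0\{a} + b.(0 + 0 + a.0) | --a--▸ t1, --b--▸ t2
  t1 = a.0\{a} | --a--▸ t3
  t2 = 0 + 0 + a.0 | --a--▸ t4
  t3 = 0\{a} | (no moves)
  t4 = 0 | (no moves)
Run σ = ⟨bb⟩ on P: start {s0}
  step 1 (b): {s2}
  step 2 (b): {s4}
  — P admits the full trace.
Run σ = ⟨bb⟩ on Q: start {t0}
  step 1 (b): {t2}
  step 2 (b): ∅  — Q cannot continue

bb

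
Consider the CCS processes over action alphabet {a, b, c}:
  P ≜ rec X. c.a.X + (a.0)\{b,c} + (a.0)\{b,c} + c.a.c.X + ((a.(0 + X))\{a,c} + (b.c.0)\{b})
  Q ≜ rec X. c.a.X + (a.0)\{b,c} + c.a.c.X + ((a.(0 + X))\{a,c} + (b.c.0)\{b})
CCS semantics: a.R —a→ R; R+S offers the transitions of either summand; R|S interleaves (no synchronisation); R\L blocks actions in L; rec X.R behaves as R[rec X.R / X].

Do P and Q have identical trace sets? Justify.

YES

Reachable graph of P (5 states):
  s0 = rec X. c.a.X + (a.0)\{b,c} + (a.0)\{b,c} + c.a.c.X + ((a.(0 + X))\{a,c} + (b.c.0)\{b}) ⊢ ··a··> s1, ··c··> s2, ··c··> s3
  s1 = 0\{b,c} ⊢ deadlocked
  s2 = a.(rec X. c.a.X + (a.0)\{b,c} + (a.0)\{b,c} + c.a.c.X + ((a.(0 + X))\{a,c} + (b.c.0)\{b})) ⊢ ··a··> s0
  s3 = a.c.(rec X. c.a.X + (a.0)\{b,c} + (a.0)\{b,c} + c.a.c.X + ((a.(0 + X))\{a,c} + (b.c.0)\{b})) ⊢ ··a··> s4
  s4 = c.(rec X. c.a.X + (a.0)\{b,c} + (a.0)\{b,c} + c.a.c.X + ((a.(0 + X))\{a,c} + (b.c.0)\{b})) ⊢ ··c··> s0
Reachable graph of Q (5 states):
  t0 = rec X. c.a.X + (a.0)\{b,c} + c.a.c.X + ((a.(0 + X))\{a,c} + (b.c.0)\{b}) ⊢ ··a··> t1, ··c··> t2, ··c··> t3
  t1 = 0\{b,c} ⊢ deadlocked
  t2 = a.(rec X. c.a.X + (a.0)\{b,c} + c.a.c.X + ((a.(0 + X))\{a,c} + (b.c.0)\{b})) ⊢ ··a··> t0
  t3 = a.c.(rec X. c.a.X + (a.0)\{b,c} + c.a.c.X + ((a.(0 + X))\{a,c} + (b.c.0)\{b})) ⊢ ··a··> t4
  t4 = c.(rec X. c.a.X + (a.0)\{b,c} + c.a.c.X + ((a.(0 + X))\{a,c} + (b.c.0)\{b})) ⊢ ··c··> t0
Partition-refinement fixed point:
  B0 = {s0, t0}
  B1 = {s3, t3}
  B2 = {s4, t4}
  B3 = {s1, t1}
  B4 = {s2, t2}
s0 ∈ B0, t0 ∈ B0 → same block
Bisimilar ⇒ trace-equivalent.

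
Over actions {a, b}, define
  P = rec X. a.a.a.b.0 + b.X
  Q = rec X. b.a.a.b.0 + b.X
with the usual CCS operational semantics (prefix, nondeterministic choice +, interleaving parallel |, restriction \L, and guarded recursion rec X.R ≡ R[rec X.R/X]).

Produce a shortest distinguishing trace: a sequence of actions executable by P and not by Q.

a

Reachable graph of P (5 states):
  m0 = rec X. a.a.a.b.0 + b.X :: —a→ m1, —b→ m0
  m1 = a.a.b.0 :: —a→ m2
  m2 = a.b.0 :: —a→ m3
  m3 = b.0 :: —b→ m4
  m4 = 0 :: (no moves)
Reachable graph of Q (5 states):
  n0 = rec X. b.a.a.b.0 + b.X :: —b→ n0, —b→ n1
  n1 = a.a.b.0 :: —a→ n2
  n2 = a.b.0 :: —a→ n3
  n3 = b.0 :: —b→ n4
  n4 = 0 :: (no moves)
Run σ = ⟨a⟩ on P: start {m0}
  [1] a ⇒ {m1}
  — P admits the full trace.
Run σ = ⟨a⟩ on Q: start {n0}
  [1] a ⇒ no successor for Q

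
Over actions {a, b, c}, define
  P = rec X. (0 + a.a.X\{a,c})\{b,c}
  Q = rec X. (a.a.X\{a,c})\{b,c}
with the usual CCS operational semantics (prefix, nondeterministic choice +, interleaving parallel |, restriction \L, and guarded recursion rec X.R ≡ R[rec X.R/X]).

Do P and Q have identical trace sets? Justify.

YES

LTS(P): 3 reachable states
  p0 = rec X. (0 + a.a.X\{a,c})\{b,c} | -a-> p1
  p1 = (a.(rec X. (0 + a.a.X\{a,c})\{b,c})\{a,c})\{b,c} | -a-> p2
  p2 = (rec X. (0 + a.a.X\{a,c})\{b,c})\{a,c}\{b,c} | ·
LTS(Q): 3 reachable states
  q0 = rec X. (a.a.X\{a,c})\{b,c} | -a-> q1
  q1 = (a.(rec X. (a.a.X\{a,c})\{b,c})\{a,c})\{b,c} | -a-> q2
  q2 = (rec X. (a.a.X\{a,c})\{b,c})\{a,c}\{b,c} | ·
Partition-refinement fixed point:
  B0 = {p0, q0}
  B1 = {p1, q1}
  B2 = {p2, q2}
p0 ∈ B0, q0 ∈ B0 → same block
Bisimilar ⇒ trace-equivalent.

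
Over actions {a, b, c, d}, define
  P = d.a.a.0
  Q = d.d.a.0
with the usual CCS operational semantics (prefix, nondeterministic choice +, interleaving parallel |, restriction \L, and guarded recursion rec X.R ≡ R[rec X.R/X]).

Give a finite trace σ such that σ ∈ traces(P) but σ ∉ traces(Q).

P's transition system — 4 states:
  p0 = d.a.a.0 ⊢ -d-> p1
  p1 = a.a.0 ⊢ -a-> p2
  p2 = a.0 ⊢ -a-> p3
  p3 = 0 ⊢ ·
Q's transition system — 4 states:
  q0 = d.d.a.0 ⊢ -d-> q1
  q1 = d.a.0 ⊢ -d-> q2
  q2 = a.0 ⊢ -a-> q3
  q3 = 0 ⊢ ·
Run σ = ⟨da⟩ on P: start {p0}
  [1] d ⇒ {p1}
  [2] a ⇒ {p2}
  ✓ P
Run σ = ⟨da⟩ on Q: start {q0}
  [1] d ⇒ {q1}
  [2] a ⇒ ∅ (Q stuck)

da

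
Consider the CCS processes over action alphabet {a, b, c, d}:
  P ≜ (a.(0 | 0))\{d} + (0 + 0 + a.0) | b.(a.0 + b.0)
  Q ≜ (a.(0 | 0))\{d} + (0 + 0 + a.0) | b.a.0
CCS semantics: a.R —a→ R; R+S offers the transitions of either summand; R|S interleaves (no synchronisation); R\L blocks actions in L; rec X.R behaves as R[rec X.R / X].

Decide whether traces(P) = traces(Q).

trace-distinct — witness ⟨bb⟩

LTS(P): 7 reachable states
  p0 = (a.(0 | 0))\{d} + (0 + 0 + a.0) | b.(a.0 + b.0) :: —a→ p1, —a→ p2, —b→ p3
  p1 = (0 | 0)\{d} :: stopped
  p2 = 0 | b.(a.0 + b.0) :: —b→ p4
  p3 = (0 + 0 + a.0) | (a.0 + b.0) :: —a→ p4, —a→ p5, —b→ p5
  p4 = 0 | (a.0 + b.0) :: —a→ p6, —b→ p6
  p5 = (0 + 0 + a.0) | 0 :: —a→ p6
  p6 = 0 | 0 :: stopped
LTS(Q): 7 reachable states
  q0 = (a.(0 | 0))\{d} + (0 + 0 + a.0) | b.a.0 :: —a→ q1, —a→ q2, —b→ q3
  q1 = (0 | 0)\{d} :: stopped
  q2 = 0 | b.a.0 :: —b→ q4
  q3 = (0 + 0 + a.0) | a.0 :: —a→ q4, —a→ q5
  q4 = 0 | a.0 :: —a→ q6
  q5 = (0 + 0 + a.0) | 0 :: —a→ q6
  q6 = 0 | 0 :: stopped
Run σ = ⟨bb⟩ on P: start {p0}
  step 1 (b): {p3}
  step 2 (b): {p5}
  ✓ P
Run σ = ⟨bb⟩ on Q: start {q0}
  step 1 (b): {q3}
  step 2 (b): ∅ (Q stuck)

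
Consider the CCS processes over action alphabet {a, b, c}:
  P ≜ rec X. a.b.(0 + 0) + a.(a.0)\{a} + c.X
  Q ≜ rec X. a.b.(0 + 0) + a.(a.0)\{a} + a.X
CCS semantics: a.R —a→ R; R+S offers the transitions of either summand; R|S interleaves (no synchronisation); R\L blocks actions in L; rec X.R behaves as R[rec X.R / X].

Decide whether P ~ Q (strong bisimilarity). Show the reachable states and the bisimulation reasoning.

P ≁ Q

LTS(P): 4 reachable states
  p0 = rec X. a.b.(0 + 0) + a.(a.0)\{a} + c.X :: =a=> p1, =a=> p2, =c=> p0
  p1 = (a.0)\{a} :: ∅
  p2 = b.(0 + 0) :: =b=> p3
  p3 = 0 + 0 :: ∅
LTS(Q): 4 reachable states
  q0 = rec X. a.b.(0 + 0) + a.(a.0)\{a} + a.X :: =a=> q0, =a=> q1, =a=> q2
  q1 = (a.0)\{a} :: ∅
  q2 = b.(0 + 0) :: =b=> q3
  q3 = 0 + 0 :: ∅
Coarsest stable partition (strong bisimilarity classes):
  B0 = {p0}
  B1 = {p1, p3, q1, q3}
  B2 = {p2, q2}
  B3 = {q0}
p0 ∈ B0, q0 ∈ B3 → different blocks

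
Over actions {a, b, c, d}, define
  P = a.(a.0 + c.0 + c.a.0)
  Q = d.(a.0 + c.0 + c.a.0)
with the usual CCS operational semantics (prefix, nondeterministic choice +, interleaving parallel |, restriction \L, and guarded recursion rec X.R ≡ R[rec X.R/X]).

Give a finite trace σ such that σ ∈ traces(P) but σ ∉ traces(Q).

a

Reachable graph of P (4 states):
  s0 = a.(a.0 + c.0 + c.a.0) → --a--▸ s1
  s1 = a.0 + c.0 + c.a.0 → --a--▸ s2, --c--▸ s2, --c--▸ s3
  s2 = 0 → (no moves)
  s3 = a.0 → --a--▸ s2
Reachable graph of Q (4 states):
  t0 = d.(a.0 + c.0 + c.a.0) → --d--▸ t1
  t1 = a.0 + c.0 + c.a.0 → --a--▸ t2, --c--▸ t2, --c--▸ t3
  t2 = 0 → (no moves)
  t3 = a.0 → --a--▸ t2
Trace ⟨a⟩ through P, begin at {s0}:
  [1] a ⇒ {s1}
  P completes σ.
Trace ⟨a⟩ through Q, begin at {t0}:
  [1] a ⇒ ∅  — Q cannot continue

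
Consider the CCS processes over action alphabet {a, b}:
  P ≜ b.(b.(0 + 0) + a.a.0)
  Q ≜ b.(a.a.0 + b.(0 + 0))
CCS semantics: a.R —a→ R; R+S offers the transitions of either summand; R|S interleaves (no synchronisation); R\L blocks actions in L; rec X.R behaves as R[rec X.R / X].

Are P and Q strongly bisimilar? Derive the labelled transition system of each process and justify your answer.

P ~ Q

P's transition system — 5 states:
  p0 = b.(b.(0 + 0) + a.a.0) :: =b=> p1
  p1 = b.(0 + 0) + a.a.0 :: =a=> p2, =b=> p3
  p2 = a.0 :: =a=> p4
  p3 = 0 + 0 :: ·
  p4 = 0 :: ·
Q's transition system — 5 states:
  q0 = b.(a.a.0 + b.(0 + 0)) :: =b=> q1
  q1 = a.a.0 + b.(0 + 0) :: =a=> q2, =b=> q3
  q2 = a.0 :: =a=> q4
  q3 = 0 + 0 :: ·
  q4 = 0 :: ·
Coarsest stable partition (strong bisimilarity classes):
  B0 = {p0, q0}
  B1 = {p1, q1}
  B2 = {p3, p4, q3, q4}
  B3 = {p2, q2}
p0 ∈ B0, q0 ∈ B0 → same block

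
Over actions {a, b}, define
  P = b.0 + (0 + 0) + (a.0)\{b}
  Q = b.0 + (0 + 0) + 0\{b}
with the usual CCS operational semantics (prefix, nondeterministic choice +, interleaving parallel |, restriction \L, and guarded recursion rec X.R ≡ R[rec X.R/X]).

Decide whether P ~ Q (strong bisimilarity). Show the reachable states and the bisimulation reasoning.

NO

P's transition system — 3 states:
  s0 = b.0 + (0 + 0) + (a.0)\{b} ⊢ --a--▸ s1, --b--▸ s2
  s1 = 0\{b} ⊢ stopped
  s2 = 0 ⊢ stopped
Q's transition system — 2 states:
  t0 = b.0 + (0 + 0) + 0\{b} ⊢ --b--▸ t1
  t1 = 0 ⊢ stopped
Partition-refinement fixed point:
  B0 = {s0}
  B1 = {s1, s2, t1}
  B2 = {t0}
s0 ∈ B0, t0 ∈ B2 → different blocks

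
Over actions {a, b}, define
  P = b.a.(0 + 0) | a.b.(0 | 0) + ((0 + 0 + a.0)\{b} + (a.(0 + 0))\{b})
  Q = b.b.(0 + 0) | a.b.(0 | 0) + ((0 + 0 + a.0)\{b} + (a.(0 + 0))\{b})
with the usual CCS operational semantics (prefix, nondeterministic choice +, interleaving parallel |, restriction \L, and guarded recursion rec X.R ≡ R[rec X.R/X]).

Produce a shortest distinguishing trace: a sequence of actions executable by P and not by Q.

aba

LTS(P): 11 reachable states
  u0 = b.a.(0 + 0) | a.b.(0 | 0) + ((0 + 0 + a.0)\{b} + (a.(0 + 0))\{b}) :: -a-> u1, -a-> u2, -a-> u3, -b-> u4
  u1 = (0 + 0)\{b} :: stopped
  u2 = 0\{b} :: stopped
  u3 = b.a.(0 + 0) | b.(0 | 0) :: -b-> u5, -b-> u6
  u4 = a.(0 + 0) | a.b.(0 | 0) :: -a-> u5, -a-> u7
  u5 = a.(0 + 0) | b.(0 | 0) :: -a-> u8, -b-> u9
  u6 = b.a.(0 + 0) | (0 | 0) :: -b-> u9
  u7 = (0 + 0) | a.b.(0 | 0) :: -a-> u8
  u8 = (0 + 0) | b.(0 | 0) :: -b-> u10
  u9 = a.(0 + 0) | (0 | 0) :: -a-> u10
  u10 = (0 + 0) | (0 | 0) :: stopped
LTS(Q): 11 reachable states
  v0 = b.b.(0 + 0) | a.b.(0 | 0) + ((0 + 0 + a.0)\{b} + (a.(0 + 0))\{b}) :: -a-> v1, -a-> v2, -a-> v3, -b-> v4
  v1 = (0 + 0)\{b} :: stopped
  v2 = 0\{b} :: stopped
  v3 = b.b.(0 + 0) | b.(0 | 0) :: -b-> v5, -b-> v6
  v4 = b.(0 + 0) | a.b.(0 | 0) :: -a-> v5, -b-> v7
  v5 = b.(0 + 0) | b.(0 | 0) :: -b-> v8, -b-> v9
  v6 = b.b.(0 + 0) | (0 | 0) :: -b-> v9
  v7 = (0 + 0) | a.b.(0 | 0) :: -a-> v8
  v8 = (0 + 0) | b.(0 | 0) :: -b-> v10
  v9 = b.(0 + 0) | (0 | 0) :: -b-> v10
  v10 = (0 + 0) | (0 | 0) :: stopped
Trace ⟨aba⟩ through P, begin at {u0}:
  step 1 (a): {u1, u2, u3}
  step 2 (b): {u5, u6}
  step 3 (a): {u8}
  ✓ P
Trace ⟨aba⟩ through Q, begin at {v0}:
  step 1 (a): {v1, v2, v3}
  step 2 (b): {v5, v6}
  step 3 (a): no successor for Q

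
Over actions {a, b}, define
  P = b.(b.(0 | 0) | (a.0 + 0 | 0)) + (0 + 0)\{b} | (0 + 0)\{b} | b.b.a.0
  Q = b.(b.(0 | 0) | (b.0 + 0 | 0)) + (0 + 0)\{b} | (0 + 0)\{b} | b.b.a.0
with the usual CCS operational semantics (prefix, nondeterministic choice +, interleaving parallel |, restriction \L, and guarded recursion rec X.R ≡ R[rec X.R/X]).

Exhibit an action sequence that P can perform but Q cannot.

ba

Reachable graph of P (8 states):
  s0 = b.(b.(0 | 0) | (a.0 + 0 | 0)) + (0 + 0)\{b} | (0 + 0)\{b} | b.b.a.0 → —b→ s1, —b→ s2
  s1 = (0 + 0)\{b} | (0 + 0)\{b} | b.a.0 → —b→ s3
  s2 = b.(0 | 0) | (a.0 + 0 | 0) → —a→ s4, —b→ s5
  s3 = (0 + 0)\{b} | (0 + 0)\{b} | a.0 → —a→ s6
  s4 = b.(0 | 0) | 0 → —b→ s7
  s5 = 0 | 0 | (a.0 + 0 | 0) → —a→ s7
  s6 = (0 + 0)\{b} | (0 + 0)\{b} | 0 → deadlocked
  s7 = 0 | 0 | 0 → deadlocked
Reachable graph of Q (8 states):
  t0 = b.(b.(0 | 0) | (b.0 + 0 | 0)) + (0 + 0)\{b} | (0 + 0)\{b} | b.b.a.0 → —b→ t1, —b→ t2
  t1 = (0 + 0)\{b} | (0 + 0)\{b} | b.a.0 → —b→ t3
  t2 = b.(0 | 0) | (b.0 + 0 | 0) → —b→ t4, —b→ t5
  t3 = (0 + 0)\{b} | (0 + 0)\{b} | a.0 → —a→ t6
  t4 = 0 | 0 | (b.0 + 0 | 0) → —b→ t7
  t5 = b.(0 | 0) | 0 → —b→ t7
  t6 = (0 + 0)\{b} | (0 + 0)\{b} | 0 → deadlocked
  t7 = 0 | 0 | 0 → deadlocked
Run σ = ⟨ba⟩ on P: start {s0}
  after b @ step 1: {s1, s2}
  after a @ step 2: {s4}
  — P admits the full trace.
Run σ = ⟨ba⟩ on Q: start {t0}
  after b @ step 1: {t1, t2}
  after a @ step 2: ∅ (Q stuck)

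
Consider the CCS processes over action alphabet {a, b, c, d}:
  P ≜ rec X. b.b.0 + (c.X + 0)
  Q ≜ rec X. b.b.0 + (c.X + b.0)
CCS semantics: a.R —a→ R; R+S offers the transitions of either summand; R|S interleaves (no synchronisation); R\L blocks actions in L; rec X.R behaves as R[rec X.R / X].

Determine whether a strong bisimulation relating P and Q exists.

P ≁ Q

LTS(P): 3 reachable states
  p0 = rec X. b.b.0 + (c.X + 0) has moves —b→ p1, —c→ p0
  p1 = b.0 has moves —b→ p2
  p2 = 0 has moves ·
LTS(Q): 3 reachable states
  q0 = rec X. b.b.0 + (c.X + b.0) has moves —b→ q1, —b→ q2, —c→ q0
  q1 = 0 has moves ·
  q2 = b.0 has moves —b→ q1
Partition-refinement fixed point:
  B0 = {p0}
  B1 = {p1, q2}
  B2 = {p2, q1}
  B3 = {q0}
p0 ∈ B0, q0 ∈ B3 → different blocks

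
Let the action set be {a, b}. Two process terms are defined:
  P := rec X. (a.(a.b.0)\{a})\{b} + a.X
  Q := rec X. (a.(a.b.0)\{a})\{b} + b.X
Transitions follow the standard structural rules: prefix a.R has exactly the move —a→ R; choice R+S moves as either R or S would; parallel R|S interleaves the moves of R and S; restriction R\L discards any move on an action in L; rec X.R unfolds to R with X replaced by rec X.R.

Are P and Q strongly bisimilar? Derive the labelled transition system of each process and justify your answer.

NO

LTS(P): 2 reachable states
  s0 = rec X. (a.(a.b.0)\{a})\{b} + a.X | =a=> s0, =a=> s1
  s1 = (a.b.0)\{a}\{b} | deadlocked
LTS(Q): 2 reachable states
  t0 = rec X. (a.(a.b.0)\{a})\{b} + b.X | =a=> t1, =b=> t0
  t1 = (a.b.0)\{a}\{b} | deadlocked
Bisimilarity quotient blocks:
  B0 = {s0}
  B1 = {s1, t1}
  B2 = {t0}
s0 ∈ B0, t0 ∈ B2 → different blocks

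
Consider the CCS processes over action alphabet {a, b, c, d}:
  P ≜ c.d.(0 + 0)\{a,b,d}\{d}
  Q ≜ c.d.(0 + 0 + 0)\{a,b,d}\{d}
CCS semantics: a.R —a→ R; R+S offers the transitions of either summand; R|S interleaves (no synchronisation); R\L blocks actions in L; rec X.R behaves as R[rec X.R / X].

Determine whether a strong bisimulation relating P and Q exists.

P's transition system — 3 states:
  s0 = c.d.(0 + 0)\{a,b,d}\{d} ⊢ =c=> s1
  s1 = d.(0 + 0)\{a,b,d}\{d} ⊢ =d=> s2
  s2 = (0 + 0)\{a,b,d}\{d} ⊢ (no moves)
Q's transition system — 3 states:
  t0 = c.d.(0 + 0 + 0)\{a,b,d}\{d} ⊢ =c=> t1
  t1 = d.(0 + 0 + 0)\{a,b,d}\{d} ⊢ =d=> t2
  t2 = (0 + 0 + 0)\{a,b,d}\{d} ⊢ (no moves)
Coarsest stable partition (strong bisimilarity classes):
  B0 = {s0, t0}
  B1 = {s1, t1}
  B2 = {s2, t2}
s0 ∈ B0, t0 ∈ B0 → same block

bisimilar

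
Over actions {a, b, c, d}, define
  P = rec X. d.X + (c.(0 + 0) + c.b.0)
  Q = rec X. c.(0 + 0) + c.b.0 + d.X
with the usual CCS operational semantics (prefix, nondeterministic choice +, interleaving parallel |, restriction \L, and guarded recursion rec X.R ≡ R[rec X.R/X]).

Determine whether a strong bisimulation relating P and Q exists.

Reachable graph of P (4 states):
  u0 = rec X. d.X + (c.(0 + 0) + c.b.0) → ··c··> u1, ··c··> u2, ··d··> u0
  u1 = 0 + 0 → stopped
  u2 = b.0 → ··b··> u3
  u3 = 0 → stopped
Reachable graph of Q (4 states):
  v0 = rec X. c.(0 + 0) + c.b.0 + d.X → ··c··> v1, ··c··> v2, ··d··> v0
  v1 = 0 + 0 → stopped
  v2 = b.0 → ··b··> v3
  v3 = 0 → stopped
Coarsest stable partition (strong bisimilarity classes):
  B0 = {u0, v0}
  B1 = {u1, u3, v1, v3}
  B2 = {u2, v2}
u0 ∈ B0, v0 ∈ B0 → same block

bisimilar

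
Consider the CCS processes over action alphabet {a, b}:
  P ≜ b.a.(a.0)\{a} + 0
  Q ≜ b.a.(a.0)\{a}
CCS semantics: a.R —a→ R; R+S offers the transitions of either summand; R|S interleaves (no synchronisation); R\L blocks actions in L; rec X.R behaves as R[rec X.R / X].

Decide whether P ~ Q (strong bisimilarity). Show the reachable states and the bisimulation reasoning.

YES

Reachable graph of P (3 states):
  u0 = b.a.(a.0)\{a} + 0 → ··b··> u1
  u1 = a.(a.0)\{a} → ··a··> u2
  u2 = (a.0)\{a} → ∅
Reachable graph of Q (3 states):
  v0 = b.a.(a.0)\{a} → ··b··> v1
  v1 = a.(a.0)\{a} → ··a··> v2
  v2 = (a.0)\{a} → ∅
Coarsest stable partition (strong bisimilarity classes):
  B0 = {u0, v0}
  B1 = {u1, v1}
  B2 = {u2, v2}
u0 ∈ B0, v0 ∈ B0 → same block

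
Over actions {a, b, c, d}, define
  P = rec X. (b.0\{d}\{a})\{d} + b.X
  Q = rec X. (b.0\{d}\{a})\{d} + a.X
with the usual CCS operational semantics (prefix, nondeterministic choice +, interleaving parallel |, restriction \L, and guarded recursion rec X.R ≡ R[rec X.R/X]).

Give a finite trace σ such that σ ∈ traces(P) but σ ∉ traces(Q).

P's transition system — 2 states:
  s0 = rec X. (b.0\{d}\{a})\{d} + b.X | --b--▸ s0, --b--▸ s1
  s1 = 0\{d}\{a}\{d} | (no moves)
Q's transition system — 2 states:
  t0 = rec X. (b.0\{d}\{a})\{d} + a.X | --a--▸ t0, --b--▸ t1
  t1 = 0\{d}\{a}\{d} | (no moves)
Run σ = ⟨bb⟩ on P: start {s0}
  [1] b ⇒ {s0, s1}
  [2] b ⇒ {s0, s1}
  — P admits the full trace.
Run σ = ⟨bb⟩ on Q: start {t0}
  [1] b ⇒ {t1}
  [2] b ⇒ ∅ (Q stuck)

bb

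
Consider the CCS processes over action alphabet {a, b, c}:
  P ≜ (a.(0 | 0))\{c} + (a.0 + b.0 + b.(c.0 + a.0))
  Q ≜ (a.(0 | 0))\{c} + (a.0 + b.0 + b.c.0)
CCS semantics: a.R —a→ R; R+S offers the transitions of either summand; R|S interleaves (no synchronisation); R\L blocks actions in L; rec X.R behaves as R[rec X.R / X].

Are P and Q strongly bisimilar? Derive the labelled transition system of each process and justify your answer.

NO

P's transition system — 4 states:
  m0 = (a.(0 | 0))\{c} + (a.0 + b.0 + b.(c.0 + a.0)) → —a→ m1, —a→ m2, —b→ m2, —b→ m3
  m1 = (0 | 0)\{c} → ·
  m2 = 0 → ·
  m3 = c.0 + a.0 → —a→ m2, —c→ m2
Q's transition system — 4 states:
  n0 = (a.(0 | 0))\{c} + (a.0 + b.0 + b.c.0) → —a→ n1, —a→ n2, —b→ n2, —b→ n3
  n1 = (0 | 0)\{c} → ·
  n2 = 0 → ·
  n3 = c.0 → —c→ n2
Bisimilarity quotient blocks:
  B0 = {m0}
  B1 = {m1, m2, n1, n2}
  B2 = {m3}
  B3 = {n0}
  B4 = {n3}
m0 ∈ B0, n0 ∈ B3 → different blocks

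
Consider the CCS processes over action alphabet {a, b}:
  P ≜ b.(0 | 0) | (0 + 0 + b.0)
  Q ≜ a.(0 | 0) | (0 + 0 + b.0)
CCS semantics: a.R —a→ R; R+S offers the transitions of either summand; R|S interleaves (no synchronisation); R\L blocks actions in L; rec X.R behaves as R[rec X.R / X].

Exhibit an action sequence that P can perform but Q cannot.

LTS(P): 4 reachable states
  u0 = b.(0 | 0) | (0 + 0 + b.0) | --b--▸ u1, --b--▸ u2
  u1 = 0 | 0 | (0 + 0 + b.0) | --b--▸ u3
  u2 = b.(0 | 0) | 0 | --b--▸ u3
  u3 = 0 | 0 | 0 | ∅
LTS(Q): 4 reachable states
  v0 = a.(0 | 0) | (0 + 0 + b.0) | --a--▸ v1, --b--▸ v2
  v1 = 0 | 0 | (0 + 0 + b.0) | --b--▸ v3
  v2 = a.(0 | 0) | 0 | --a--▸ v3
  v3 = 0 | 0 | 0 | ∅
Trace ⟨bb⟩ through P, begin at {u0}:
  step 1 (b): {u1, u2}
  step 2 (b): {u3}
  — P admits the full trace.
Trace ⟨bb⟩ through Q, begin at {v0}:
  step 1 (b): {v2}
  step 2 (b): no successor for Q

bb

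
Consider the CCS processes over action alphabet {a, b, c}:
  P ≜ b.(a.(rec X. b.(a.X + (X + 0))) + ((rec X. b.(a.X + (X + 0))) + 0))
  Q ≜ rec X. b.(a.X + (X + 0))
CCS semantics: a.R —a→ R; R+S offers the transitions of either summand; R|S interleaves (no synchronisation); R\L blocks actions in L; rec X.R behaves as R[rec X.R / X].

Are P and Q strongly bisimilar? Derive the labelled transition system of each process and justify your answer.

Reachable graph of P (3 states):
  p0 = b.(a.(rec X. b.(a.X + (X + 0))) + ((rec X. b.(a.X + (X + 0))) + 0)) ⊢ -b-> p1
  p1 = a.(rec X. b.(a.X + (X + 0))) + ((rec X. b.(a.X + (X + 0))) + 0) ⊢ -a-> p2, -b-> p1
  p2 = rec X. b.(a.X + (X + 0)) ⊢ -b-> p1
Reachable graph of Q (2 states):
  q0 = rec X. b.(a.X + (X + 0)) ⊢ -b-> q1
  q1 = a.(rec X. b.(a.X + (X + 0))) + ((rec X. b.(a.X + (X + 0))) + 0) ⊢ -a-> q0, -b-> q1
Partition-refinement fixed point:
  B0 = {p0, p2, q0}
  B1 = {p1, q1}
p0 ∈ B0, q0 ∈ B0 → same block

P ~ Q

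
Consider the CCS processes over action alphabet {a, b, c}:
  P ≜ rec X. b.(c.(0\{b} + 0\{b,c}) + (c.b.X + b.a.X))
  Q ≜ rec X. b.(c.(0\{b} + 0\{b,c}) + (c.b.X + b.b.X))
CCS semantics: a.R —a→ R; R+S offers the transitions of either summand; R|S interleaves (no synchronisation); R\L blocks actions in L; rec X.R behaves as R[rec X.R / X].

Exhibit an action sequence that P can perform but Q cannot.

LTS(P): 5 reachable states
  u0 = rec X. b.(c.(0\{b} + 0\{b,c}) + (c.b.X + b.a.X)) :: =b=> u1
  u1 = c.(0\{b} + 0\{b,c}) + (c.b.(rec X. b.(c.(0\{b} + 0\{b,c}) + (c.b.X + b.a.X))) + b.a.(rec X. b.(c.(0\{b} + 0\{b,c}) + (c.b.X + b.a.X)))) :: =b=> u2, =c=> u3, =c=> u4
  u2 = a.(rec X. b.(c.(0\{b} + 0\{b,c}) + (c.b.X + b.a.X))) :: =a=> u0
  u3 = 0\{b} + 0\{b,c} :: deadlocked
  u4 = b.(rec X. b.(c.(0\{b} + 0\{b,c}) + (c.b.X + b.a.X))) :: =b=> u0
LTS(Q): 4 reachable states
  v0 = rec X. b.(c.(0\{b} + 0\{b,c}) + (c.b.X + b.b.X)) :: =b=> v1
  v1 = c.(0\{b} + 0\{b,c}) + (c.b.(rec X. b.(c.(0\{b} + 0\{b,c}) + (c.b.X + b.b.X))) + b.b.(rec X. b.(c.(0\{b} + 0\{b,c}) + (c.b.X + b.b.X)))) :: =b=> v2, =c=> v2, =c=> v3
  v2 = b.(rec X. b.(c.(0\{b} + 0\{b,c}) + (c.b.X + b.b.X))) :: =b=> v0
  v3 = 0\{b} + 0\{b,c} :: deadlocked
Executing bba from P (initial set {u0}):
  step 1 (b): {u1}
  step 2 (b): {u2}
  step 3 (a): {u0}
  ✓ P
Executing bba from Q (initial set {v0}):
  step 1 (b): {v1}
  step 2 (b): {v2}
  step 3 (a): ∅  — Q cannot continue

bba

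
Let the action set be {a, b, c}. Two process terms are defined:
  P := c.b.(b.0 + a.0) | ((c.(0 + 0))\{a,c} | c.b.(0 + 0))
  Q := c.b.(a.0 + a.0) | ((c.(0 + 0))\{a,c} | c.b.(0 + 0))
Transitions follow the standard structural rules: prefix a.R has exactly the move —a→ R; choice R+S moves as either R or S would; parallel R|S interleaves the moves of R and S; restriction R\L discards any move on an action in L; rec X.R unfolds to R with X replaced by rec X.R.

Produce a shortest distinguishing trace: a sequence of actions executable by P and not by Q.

cbb

Reachable graph of P (12 states):
  m0 = c.b.(b.0 + a.0) | ((c.(0 + 0))\{a,c} | c.b.(0 + 0)) → =c=> m1, =c=> m2
  m1 = b.(b.0 + a.0) | ((c.(0 + 0))\{a,c} | c.b.(0 + 0)) → =b=> m3, =c=> m4
  m2 = c.b.(b.0 + a.0) | ((c.(0 + 0))\{a,c} | b.(0 + 0)) → =b=> m5, =c=> m4
  m3 = (b.0 + a.0) | ((c.(0 + 0))\{a,c} | c.b.(0 + 0)) → =a=> m6, =b=> m6, =c=> m7
  m4 = b.(b.0 + a.0) | ((c.(0 + 0))\{a,c} | b.(0 + 0)) → =b=> m7, =b=> m8
  m5 = c.b.(b.0 + a.0) | ((c.(0 + 0))\{a,c} | (0 + 0)) → =c=> m8
  m6 = 0 | ((c.(0 + 0))\{a,c} | c.b.(0 + 0)) → =c=> m9
  m7 = (b.0 + a.0) | ((c.(0 + 0))\{a,c} | b.(0 + 0)) → =a=> m9, =b=> m10, =b=> m9
  m8 = b.(b.0 + a.0) | ((c.(0 + 0))\{a,c} | (0 + 0)) → =b=> m10
  m9 = 0 | ((c.(0 + 0))\{a,c} | b.(0 + 0)) → =b=> m11
  m10 = (b.0 + a.0) | ((c.(0 + 0))\{a,c} | (0 + 0)) → =a=> m11, =b=> m11
  m11 = 0 | ((c.(0 + 0))\{a,c} | (0 + 0)) → stopped
Reachable graph of Q (12 states):
  n0 = c.b.(a.0 + a.0) | ((c.(0 + 0))\{a,c} | c.b.(0 + 0)) → =c=> n1, =c=> n2
  n1 = b.(a.0 + a.0) | ((c.(0 + 0))\{a,c} | c.b.(0 + 0)) → =b=> n3, =c=> n4
  n2 = c.b.(a.0 + a.0) | ((c.(0 + 0))\{a,c} | b.(0 + 0)) → =b=> n5, =c=> n4
  n3 = (a.0 + a.0) | ((c.(0 + 0))\{a,c} | c.b.(0 + 0)) → =a=> n6, =c=> n7
  n4 = b.(a.0 + a.0) | ((c.(0 + 0))\{a,c} | b.(0 + 0)) → =b=> n7, =b=> n8
  n5 = c.b.(a.0 + a.0) | ((c.(0 + 0))\{a,c} | (0 + 0)) → =c=> n8
  n6 = 0 | ((c.(0 + 0))\{a,c} | c.b.(0 + 0)) → =c=> n9
  n7 = (a.0 + a.0) | ((c.(0 + 0))\{a,c} | b.(0 + 0)) → =a=> n9, =b=> n10
  n8 = b.(a.0 + a.0) | ((c.(0 + 0))\{a,c} | (0 + 0)) → =b=> n10
  n9 = 0 | ((c.(0 + 0))\{a,c} | b.(0 + 0)) → =b=> n11
  n10 = (a.0 + a.0) | ((c.(0 + 0))\{a,c} | (0 + 0)) → =a=> n11
  n11 = 0 | ((c.(0 + 0))\{a,c} | (0 + 0)) → stopped
Executing cbb from P (initial set {m0}):
  after c @ step 1: {m1, m2}
  after b @ step 2: {m3, m5}
  after b @ step 3: {m6}
  — P admits the full trace.
Executing cbb from Q (initial set {n0}):
  after c @ step 1: {n1, n2}
  after b @ step 2: {n3, n5}
  after b @ step 3: ∅  — Q cannot continue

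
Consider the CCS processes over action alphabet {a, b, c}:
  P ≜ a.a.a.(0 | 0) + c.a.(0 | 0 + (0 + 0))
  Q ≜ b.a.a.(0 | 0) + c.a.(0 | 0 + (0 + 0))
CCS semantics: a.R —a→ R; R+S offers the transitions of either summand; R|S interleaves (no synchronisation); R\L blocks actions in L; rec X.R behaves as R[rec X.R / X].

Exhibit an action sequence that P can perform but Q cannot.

LTS(P): 6 reachable states
  u0 = a.a.a.(0 | 0) + c.a.(0 | 0 + (0 + 0)) → =a=> u1, =c=> u2
  u1 = a.a.(0 | 0) → =a=> u3
  u2 = a.(0 | 0 + (0 + 0)) → =a=> u4
  u3 = a.(0 | 0) → =a=> u5
  u4 = 0 | 0 + (0 + 0) → ∅
  u5 = 0 | 0 → ∅
LTS(Q): 6 reachable states
  v0 = b.a.a.(0 | 0) + c.a.(0 | 0 + (0 + 0)) → =b=> v1, =c=> v2
  v1 = a.a.(0 | 0) → =a=> v3
  v2 = a.(0 | 0 + (0 + 0)) → =a=> v4
  v3 = a.(0 | 0) → =a=> v5
  v4 = 0 | 0 + (0 + 0) → ∅
  v5 = 0 | 0 → ∅
Trace ⟨a⟩ through P, begin at {u0}:
  after a @ step 1: {u1}
  P completes σ.
Trace ⟨a⟩ through Q, begin at {v0}:
  after a @ step 1: no successor for Q

a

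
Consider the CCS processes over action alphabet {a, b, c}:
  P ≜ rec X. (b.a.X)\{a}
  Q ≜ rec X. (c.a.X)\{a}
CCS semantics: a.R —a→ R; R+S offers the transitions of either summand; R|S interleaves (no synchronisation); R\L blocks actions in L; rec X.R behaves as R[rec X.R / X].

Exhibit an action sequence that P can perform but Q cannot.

b

LTS(P): 2 reachable states
  p0 = rec X. (b.a.X)\{a} has moves ··b··> p1
  p1 = (a.(rec X. (b.a.X)\{a}))\{a} has moves ·
LTS(Q): 2 reachable states
  q0 = rec X. (c.a.X)\{a} has moves ··c··> q1
  q1 = (a.(rec X. (c.a.X)\{a}))\{a} has moves ·
Executing b from P (initial set {p0}):
  after b @ step 1: {p1}
  — P admits the full trace.
Executing b from Q (initial set {q0}):
  after b @ step 1: ∅  — Q cannot continue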